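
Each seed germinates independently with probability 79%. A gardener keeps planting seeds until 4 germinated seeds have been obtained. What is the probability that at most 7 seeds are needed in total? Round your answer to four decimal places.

Finishing within 7 seeds ⇔ at least 4 successes in the first 7. With X ~ Binomial(7, 0.79), P(Y ≤ 7) = 1 − P(X ≤ 3).
  k=0: C(7,0)·0.79^0·0.21^7 = 0.000018
  k=1: C(7,1)·0.79^1·0.21^6 = 0.000474
  k=2: C(7,2)·0.79^2·0.21^5 = 0.005353
  k=3: C(7,3)·0.79^3·0.21^4 = 0.033560
1 − 0.039405 = 0.960595

0.9606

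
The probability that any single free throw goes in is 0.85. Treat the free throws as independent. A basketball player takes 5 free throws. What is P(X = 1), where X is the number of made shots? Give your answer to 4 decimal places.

0.0022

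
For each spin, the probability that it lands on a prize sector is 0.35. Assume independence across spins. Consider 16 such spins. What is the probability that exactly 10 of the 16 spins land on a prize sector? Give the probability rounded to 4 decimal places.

0.0167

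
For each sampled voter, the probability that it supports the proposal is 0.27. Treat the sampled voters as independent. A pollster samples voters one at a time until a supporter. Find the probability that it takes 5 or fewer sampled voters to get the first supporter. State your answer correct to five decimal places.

Y = number of sampled voters to the first success; geometric, p = 0.27.
P(Y ≤ 5) = 1 − (1−p)^5 = 1 − 0.2073072 = 0.7926928

0.79269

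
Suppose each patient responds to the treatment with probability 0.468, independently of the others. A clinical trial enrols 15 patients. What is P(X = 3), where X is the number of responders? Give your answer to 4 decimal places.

X ~ Binomial(n=15, p=0.468).
P(X=3) = C(15,3) · p^3 · (1−p)^12
= 455 · 0.1025 · 0.00051397 = 0.023971

0.0240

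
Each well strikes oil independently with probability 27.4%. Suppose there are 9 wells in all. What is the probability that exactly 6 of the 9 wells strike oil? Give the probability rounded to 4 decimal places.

0.0136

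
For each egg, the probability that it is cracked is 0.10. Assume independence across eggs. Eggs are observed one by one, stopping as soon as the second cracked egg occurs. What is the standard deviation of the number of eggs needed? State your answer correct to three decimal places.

13.416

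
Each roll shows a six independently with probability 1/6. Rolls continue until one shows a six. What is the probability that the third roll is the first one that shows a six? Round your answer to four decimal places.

0.1157

Geometric (trials to first success), p = 0.166667.
P(Y = 3) = (1−p)^2 · p = 0.69444 · 0.166667 = 0.115741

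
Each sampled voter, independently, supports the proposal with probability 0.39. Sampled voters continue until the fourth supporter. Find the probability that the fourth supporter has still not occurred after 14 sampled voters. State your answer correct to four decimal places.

Needing more than 14 sampled voters ⇔ fewer than 4 successes in the first 14. With X ~ Binomial(14, 0.39), P(Y > 14) = P(X ≤ 3).
  k=0: C(14,0)·0.39^0·0.61^14 = 0.000988
  k=1: C(14,1)·0.39^1·0.61^13 = 0.008841
  k=2: C(14,2)·0.39^2·0.61^12 = 0.036739
  k=3: C(14,3)·0.39^3·0.61^11 = 0.093956
P(X ≤ 3) = 0.140523

0.1405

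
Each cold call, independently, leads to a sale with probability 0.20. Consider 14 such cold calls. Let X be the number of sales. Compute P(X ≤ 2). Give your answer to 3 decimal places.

X ~ Binomial(14, 0.20); P(X ≤ 2) = Σ C(14,k) p^k (1−p)^(14−k) over k:
  k=0: C(14,0)·0.20^0·0.80^14 = 0.04398
  k=1: C(14,1)·0.20^1·0.80^13 = 0.15393
  k=2: C(14,2)·0.20^2·0.80^12 = 0.25014
Total = 0.44805

0.448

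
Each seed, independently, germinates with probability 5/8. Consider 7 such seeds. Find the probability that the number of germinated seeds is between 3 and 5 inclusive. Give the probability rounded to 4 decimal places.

X ~ Binomial(7, 0.625); P(3 ≤ X ≤ 5) = Σ C(7,k) p^k (1−p)^(7−k) over k:
  k=3: C(7,3)·0.625^3·0.375^4 = 0.168979
  k=4: C(7,4)·0.625^4·0.375^3 = 0.281632
  k=5: C(7,5)·0.625^5·0.375^2 = 0.281632
Total = 0.732243

0.7322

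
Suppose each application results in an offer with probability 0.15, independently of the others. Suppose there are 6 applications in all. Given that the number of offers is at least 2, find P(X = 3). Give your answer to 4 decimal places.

0.1855

X ~ Binomial(6, 0.15). Want P(X=3 | X≥2) = P(X=3) / P(X≥2).
P(X=3) = C(6,3)·0.15^3·0.85^3 = 0.041453
P(X≥2) = 1 − 0.377150 − 0.399335 = 0.223516
Ratio = 0.041453 / 0.223516 = 0.185461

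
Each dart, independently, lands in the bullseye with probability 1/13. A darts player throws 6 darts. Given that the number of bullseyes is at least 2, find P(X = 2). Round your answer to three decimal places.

X ~ Binomial(6, 0.076923). Want P(X=2 | X≥2) = P(X=2) / P(X≥2).
P(X=2) = C(6,2)·0.076923^2·0.923077^4 = 0.06444
P(X≥2) = 1 − 0.61862 − 0.30931 = 0.07206
Ratio = 0.06444 / 0.07206 = 0.89422

0.894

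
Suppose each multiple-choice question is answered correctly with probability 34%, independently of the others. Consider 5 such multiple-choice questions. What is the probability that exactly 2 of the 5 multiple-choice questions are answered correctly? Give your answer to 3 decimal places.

X ~ Binomial(n=5, p=0.34).
P(X=2) = C(5,2) · p^2 · (1−p)^3
= 10 · 0.1156 · 0.2875 = 0.33235

0.332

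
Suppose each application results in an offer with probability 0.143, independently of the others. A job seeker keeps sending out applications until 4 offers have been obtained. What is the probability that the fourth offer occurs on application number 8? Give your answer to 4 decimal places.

0.0079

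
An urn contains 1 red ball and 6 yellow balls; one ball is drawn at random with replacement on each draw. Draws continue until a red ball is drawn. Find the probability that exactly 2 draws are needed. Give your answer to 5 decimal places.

Geometric (trials to first success), p = 0.142857.
P(Y = 2) = (1−p)^1 · p = 0.85714 · 0.142857 = 0.1224490

0.12245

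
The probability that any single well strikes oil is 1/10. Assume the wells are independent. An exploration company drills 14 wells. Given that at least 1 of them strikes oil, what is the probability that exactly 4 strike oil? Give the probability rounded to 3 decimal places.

X ~ Binomial(14, 0.10). Want P(X=4 | X≥1) = P(X=4) / P(X≥1).
P(X=4) = C(14,4)·0.10^4·0.90^10 = 0.03490
P(X≥1) = 1 − 0.22877 = 0.77123
Ratio = 0.03490 / 0.77123 = 0.04526

0.045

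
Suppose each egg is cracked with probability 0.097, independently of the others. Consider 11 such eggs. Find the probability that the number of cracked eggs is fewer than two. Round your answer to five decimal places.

0.71014

X ~ Binomial(11, 0.097); P(X ≤ 1) = Σ C(11,k) p^k (1−p)^(11−k) over k:
  k=0: C(11,0)·0.097^0·0.903^11 = 0.3255107
  k=1: C(11,1)·0.097^1·0.903^10 = 0.3846289
Total = 0.7101396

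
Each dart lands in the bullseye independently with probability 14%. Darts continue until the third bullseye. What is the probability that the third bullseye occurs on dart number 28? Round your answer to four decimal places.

0.0222

Y = trial on which the third success occurs; negative binomial, r=3, p=0.14.
P(Y=28) = C(27,2) · p^3 · (1−p)^25
= 351 · 0.002744 · 0.023039 = 0.022190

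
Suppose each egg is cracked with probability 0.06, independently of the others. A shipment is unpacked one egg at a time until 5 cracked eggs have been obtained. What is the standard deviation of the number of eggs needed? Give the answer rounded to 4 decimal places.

Y = total eggs until the fifth success; negative binomial with r=5, p=0.06.
SD(Y) = √[r(1−p)/p²] = √(1305.555556) = 36.132472

36.1325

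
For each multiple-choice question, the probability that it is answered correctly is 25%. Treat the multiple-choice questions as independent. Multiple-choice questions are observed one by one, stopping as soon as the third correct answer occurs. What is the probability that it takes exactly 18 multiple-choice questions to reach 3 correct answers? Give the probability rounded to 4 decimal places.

Y = trial on which the third success occurs; negative binomial, r=3, p=0.25.
P(Y=18) = C(17,2) · p^3 · (1−p)^15
= 136 · 0.015625 · 0.013363 = 0.028397

0.0284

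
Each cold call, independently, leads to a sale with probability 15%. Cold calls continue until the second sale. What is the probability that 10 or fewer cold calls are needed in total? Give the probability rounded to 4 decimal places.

0.4557

Finishing within 10 cold calls ⇔ at least 2 successes in the first 10. With X ~ Binomial(10, 0.15), P(Y ≤ 10) = 1 − P(X ≤ 1).
  k=0: C(10,0)·0.15^0·0.85^10 = 0.196874
  k=1: C(10,1)·0.15^1·0.85^9 = 0.347425
1 − 0.544300 = 0.455700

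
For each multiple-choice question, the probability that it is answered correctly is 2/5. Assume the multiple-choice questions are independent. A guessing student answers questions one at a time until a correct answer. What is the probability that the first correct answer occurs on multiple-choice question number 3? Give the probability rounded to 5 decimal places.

Geometric (trials to first success), p = 0.40.
P(Y = 3) = (1−p)^2 · p = 0.36 · 0.40 = 0.1440000

0.14400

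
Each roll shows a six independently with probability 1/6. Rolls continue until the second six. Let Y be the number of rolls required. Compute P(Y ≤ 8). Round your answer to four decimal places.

0.3953

Finishing within 8 rolls ⇔ at least 2 successes in the first 8. With X ~ Binomial(8, 0.166667), P(Y ≤ 8) = 1 − P(X ≤ 1).
  k=0: C(8,0)·0.166667^0·0.833333^8 = 0.232568
  k=1: C(8,1)·0.166667^1·0.833333^7 = 0.372109
1 − 0.604677 = 0.395323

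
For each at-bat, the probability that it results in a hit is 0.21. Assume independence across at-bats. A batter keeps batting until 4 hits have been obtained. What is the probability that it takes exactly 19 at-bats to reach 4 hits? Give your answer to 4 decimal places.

Y = trial on which the fourth success occurs; negative binomial, r=4, p=0.21.
P(Y=19) = C(18,3) · p^4 · (1−p)^15
= 816 · 0.0019448 · 0.029134 = 0.046235

0.0462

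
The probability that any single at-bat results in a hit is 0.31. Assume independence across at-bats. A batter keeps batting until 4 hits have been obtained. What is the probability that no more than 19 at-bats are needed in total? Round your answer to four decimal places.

0.8856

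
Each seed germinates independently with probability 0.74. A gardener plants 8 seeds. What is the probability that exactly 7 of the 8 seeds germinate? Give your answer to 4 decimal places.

0.2527

X ~ Binomial(n=8, p=0.74).
P(X=7) = C(8,7) · p^7 · (1−p)^1
= 8 · 0.12151 · 0.26 = 0.252747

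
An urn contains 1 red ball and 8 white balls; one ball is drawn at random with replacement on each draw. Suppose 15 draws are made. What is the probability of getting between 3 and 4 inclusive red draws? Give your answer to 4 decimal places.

0.2088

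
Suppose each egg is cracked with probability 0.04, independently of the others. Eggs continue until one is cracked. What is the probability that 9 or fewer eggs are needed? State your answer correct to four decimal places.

0.3075

Y = number of eggs to the first success; geometric, p = 0.04.
P(Y ≤ 9) = 1 − (1−p)^9 = 1 − 0.692534 = 0.307466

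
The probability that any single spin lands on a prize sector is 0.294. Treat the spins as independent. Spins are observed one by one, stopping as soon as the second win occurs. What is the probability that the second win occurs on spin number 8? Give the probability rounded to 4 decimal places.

0.0749

Y = trial on which the second success occurs; negative binomial, r=2, p=0.294.
P(Y=8) = C(7,1) · p^2 · (1−p)^6
= 7 · 0.086436 · 0.12383 = 0.074924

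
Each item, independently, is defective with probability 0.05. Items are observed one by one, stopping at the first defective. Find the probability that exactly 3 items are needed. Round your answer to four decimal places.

0.0451

Geometric (trials to first success), p = 0.05.
P(Y = 3) = (1−p)^2 · p = 0.9025 · 0.05 = 0.045125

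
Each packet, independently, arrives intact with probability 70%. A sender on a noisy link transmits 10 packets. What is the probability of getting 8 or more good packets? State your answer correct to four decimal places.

X ~ Binomial(10, 0.70); P(X ≥ 8) = Σ C(10,k) p^k (1−p)^(10−k) over k:
  k=8: C(10,8)·0.70^8·0.30^2 = 0.233474
  k=9: C(10,9)·0.70^9·0.30^1 = 0.121061
  k=10: C(10,10)·0.70^10·0.30^0 = 0.028248
Total = 0.382783

0.3828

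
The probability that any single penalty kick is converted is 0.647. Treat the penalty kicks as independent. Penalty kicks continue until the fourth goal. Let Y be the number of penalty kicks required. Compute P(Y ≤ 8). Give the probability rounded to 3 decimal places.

Finishing within 8 penalty kicks ⇔ at least 4 successes in the first 8. With X ~ Binomial(8, 0.647), P(Y ≤ 8) = 1 − P(X ≤ 3).
  k=0: C(8,0)·0.647^0·0.353^8 = 0.00024
  k=1: C(8,1)·0.647^1·0.353^7 = 0.00354
  k=2: C(8,2)·0.647^2·0.353^6 = 0.02268
  k=3: C(8,3)·0.647^3·0.353^5 = 0.08313
1 − 0.10959 = 0.89041

0.890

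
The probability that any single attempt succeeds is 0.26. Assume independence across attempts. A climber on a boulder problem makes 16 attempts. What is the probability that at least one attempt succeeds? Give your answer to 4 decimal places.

P(at least one) = 1 − P(none) = 1 − (1 − 0.26)^16
= 1 − 0.008086 = 0.991914

0.9919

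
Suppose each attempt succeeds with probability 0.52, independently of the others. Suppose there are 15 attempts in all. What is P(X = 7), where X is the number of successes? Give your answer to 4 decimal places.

X ~ Binomial(n=15, p=0.52).
P(X=7) = C(15,7) · p^7 · (1−p)^8
= 6435 · 0.010281 · 0.0028179 = 0.186424

0.1864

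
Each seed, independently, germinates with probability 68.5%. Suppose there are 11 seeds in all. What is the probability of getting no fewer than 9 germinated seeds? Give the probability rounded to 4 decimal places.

X ~ Binomial(11, 0.685); P(X ≥ 9) = Σ C(11,k) p^k (1−p)^(11−k) over k:
  k=9: C(11,9)·0.685^9·0.315^2 = 0.181217
  k=10: C(11,10)·0.685^10·0.315^1 = 0.078815
  k=11: C(11,11)·0.685^11·0.315^0 = 0.015581
Total = 0.275613

0.2756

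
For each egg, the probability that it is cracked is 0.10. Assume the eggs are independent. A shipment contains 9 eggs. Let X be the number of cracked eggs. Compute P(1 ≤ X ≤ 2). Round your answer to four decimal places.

X ~ Binomial(9, 0.10); P(1 ≤ X ≤ 2) = Σ C(9,k) p^k (1−p)^(9−k) over k:
  k=1: C(9,1)·0.10^1·0.90^8 = 0.387420
  k=2: C(9,2)·0.10^2·0.90^7 = 0.172187
Total = 0.559607

0.5596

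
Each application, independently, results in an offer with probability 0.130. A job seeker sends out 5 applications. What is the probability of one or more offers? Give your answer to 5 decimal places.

0.50158

P(at least one) = 1 − P(none) = 1 − (1 − 0.13)^5
= 1 − 0.4984209 = 0.5015791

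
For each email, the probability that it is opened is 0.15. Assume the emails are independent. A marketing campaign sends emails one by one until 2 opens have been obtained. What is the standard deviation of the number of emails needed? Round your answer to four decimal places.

8.6923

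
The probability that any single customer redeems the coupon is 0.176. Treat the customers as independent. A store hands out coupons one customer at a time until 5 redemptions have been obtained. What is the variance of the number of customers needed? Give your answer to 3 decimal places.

Y = total customers until the fifth success; negative binomial with r=5, p=0.176.
Var(Y) = r(1−p)/p² = 5·0.824 / 0.176² = 133.00620

133.006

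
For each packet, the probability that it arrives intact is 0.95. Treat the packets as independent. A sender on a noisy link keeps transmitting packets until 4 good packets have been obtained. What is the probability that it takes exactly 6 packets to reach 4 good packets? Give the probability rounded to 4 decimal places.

0.0204

Y = trial on which the fourth success occurs; negative binomial, r=4, p=0.95.
P(Y=6) = C(5,3) · p^4 · (1−p)^2
= 10 · 0.81451 · 0.0025 = 0.020363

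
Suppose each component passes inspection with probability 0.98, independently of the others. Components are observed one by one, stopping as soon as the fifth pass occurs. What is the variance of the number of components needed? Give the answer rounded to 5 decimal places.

0.10412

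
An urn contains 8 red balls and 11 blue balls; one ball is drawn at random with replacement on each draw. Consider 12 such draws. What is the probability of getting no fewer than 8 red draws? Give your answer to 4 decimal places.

0.0771

X ~ Binomial(12, 0.421053); P(X ≥ 8) = Σ C(12,k) p^k (1−p)^(12−k) over k:
  k=8: C(12,8)·0.421053^8·0.578947^4 = 0.054935
  k=9: C(12,9)·0.421053^9·0.578947^3 = 0.017757
  k=10: C(12,10)·0.421053^10·0.578947^2 = 0.003874
  k=11: C(12,11)·0.421053^11·0.578947^1 = 0.000512
  k=12: C(12,12)·0.421053^12·0.578947^0 = 0.000031
Total = 0.077110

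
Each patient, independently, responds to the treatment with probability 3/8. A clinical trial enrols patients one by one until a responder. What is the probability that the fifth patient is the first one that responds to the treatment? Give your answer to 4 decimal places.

Geometric (trials to first success), p = 0.375.
P(Y = 5) = (1−p)^4 · p = 0.15259 · 0.375 = 0.057220

0.0572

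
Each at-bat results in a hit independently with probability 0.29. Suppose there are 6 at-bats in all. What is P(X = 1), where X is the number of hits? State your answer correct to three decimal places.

X ~ Binomial(n=6, p=0.29).
P(X=1) = C(6,1) · p^1 · (1−p)^5
= 6 · 0.29 · 0.18042 = 0.31394

0.314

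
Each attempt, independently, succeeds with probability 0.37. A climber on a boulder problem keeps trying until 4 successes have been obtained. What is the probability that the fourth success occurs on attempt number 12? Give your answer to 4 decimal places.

Y = trial on which the fourth success occurs; negative binomial, r=4, p=0.37.
P(Y=12) = C(11,3) · p^4 · (1−p)^8
= 165 · 0.018742 · 0.024816 = 0.076739

0.0767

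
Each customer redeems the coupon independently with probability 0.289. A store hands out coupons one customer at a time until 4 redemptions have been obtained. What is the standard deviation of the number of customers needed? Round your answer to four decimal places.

5.8354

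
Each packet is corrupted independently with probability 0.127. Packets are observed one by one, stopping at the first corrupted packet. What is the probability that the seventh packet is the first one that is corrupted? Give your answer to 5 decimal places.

0.05622

Geometric (trials to first success), p = 0.127.
P(Y = 7) = (1−p)^6 · p = 0.44268 · 0.127 = 0.0562198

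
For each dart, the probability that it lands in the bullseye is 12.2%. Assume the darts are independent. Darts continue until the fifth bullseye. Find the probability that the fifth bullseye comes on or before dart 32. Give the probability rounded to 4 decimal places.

Finishing within 32 darts ⇔ at least 5 successes in the first 32. With X ~ Binomial(32, 0.122), P(Y ≤ 32) = 1 − P(X ≤ 4).
  k=0: C(32,0)·0.122^0·0.878^32 = 0.015553
  k=1: C(32,1)·0.122^1·0.878^31 = 0.069158
  k=2: C(32,2)·0.122^2·0.878^30 = 0.148949
  k=3: C(32,3)·0.122^3·0.878^29 = 0.206967
  k=4: C(32,4)·0.122^4·0.878^28 = 0.208500
1 − 0.649127 = 0.350873

0.3509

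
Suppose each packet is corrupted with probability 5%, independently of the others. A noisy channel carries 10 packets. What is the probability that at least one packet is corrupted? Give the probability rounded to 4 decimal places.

P(at least one) = 1 − P(none) = 1 − (1 − 0.05)^10
= 1 − 0.598737 = 0.401263

0.4013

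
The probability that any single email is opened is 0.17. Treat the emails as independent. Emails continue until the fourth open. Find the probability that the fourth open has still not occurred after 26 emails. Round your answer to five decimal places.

0.33294

Needing more than 26 emails ⇔ fewer than 4 successes in the first 26. With X ~ Binomial(26, 0.17), P(Y > 26) = P(X ≤ 3).
  k=0: C(26,0)·0.17^0·0.83^26 = 0.0078710
  k=1: C(26,1)·0.17^1·0.83^25 = 0.0419155
  k=2: C(26,2)·0.17^2·0.83^24 = 0.1073138
  k=3: C(26,3)·0.17^3·0.83^23 = 0.1758394
P(X ≤ 3) = 0.3329397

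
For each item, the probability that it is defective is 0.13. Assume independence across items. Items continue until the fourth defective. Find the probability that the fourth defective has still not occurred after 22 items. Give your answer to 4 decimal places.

Needing more than 22 items ⇔ fewer than 4 successes in the first 22. With X ~ Binomial(22, 0.13), P(Y > 22) = P(X ≤ 3).
  k=0: C(22,0)·0.13^0·0.87^22 = 0.046711
  k=1: C(22,1)·0.13^1·0.87^21 = 0.153557
  k=2: C(22,2)·0.13^2·0.87^20 = 0.240926
  k=3: C(22,3)·0.13^3·0.87^19 = 0.240003
P(X ≤ 3) = 0.681198

0.6812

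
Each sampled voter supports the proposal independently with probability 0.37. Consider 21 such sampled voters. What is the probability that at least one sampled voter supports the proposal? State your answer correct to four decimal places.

0.9999

P(at least one) = 1 − P(none) = 1 − (1 − 0.37)^21
= 1 − 0.000061 = 0.999939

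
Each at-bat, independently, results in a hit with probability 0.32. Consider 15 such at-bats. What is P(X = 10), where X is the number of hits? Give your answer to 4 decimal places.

X ~ Binomial(n=15, p=0.32).
P(X=10) = C(15,10) · p^10 · (1−p)^5
= 3003 · 1.1259e-05 · 0.14539 = 0.004916

0.0049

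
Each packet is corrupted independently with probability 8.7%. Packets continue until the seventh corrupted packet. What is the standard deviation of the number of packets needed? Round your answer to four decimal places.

Y = total packets until the seventh success; negative binomial with r=7, p=0.087.
SD(Y) = √[r(1−p)/p²] = √(844.365174) = 29.057962

29.0580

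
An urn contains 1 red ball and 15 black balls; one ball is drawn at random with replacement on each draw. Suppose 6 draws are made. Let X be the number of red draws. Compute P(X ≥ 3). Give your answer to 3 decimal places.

0.004

X ~ Binomial(6, 0.0625); P(X ≥ 3) = Σ C(6,k) p^k (1−p)^(6−k) over k:
  k=3: C(6,3)·0.0625^3·0.9375^3 = 0.00402
  k=4: C(6,4)·0.0625^4·0.9375^2 = 0.00020
  k=5: C(6,5)·0.0625^5·0.9375^1 = 0.00001
  k=6: C(6,6)·0.0625^6·0.9375^0 = 0.00000
Total = 0.00423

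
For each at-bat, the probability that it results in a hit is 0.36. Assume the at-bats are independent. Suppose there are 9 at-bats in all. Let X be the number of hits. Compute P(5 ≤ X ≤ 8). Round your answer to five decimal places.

X ~ Binomial(9, 0.36); P(5 ≤ X ≤ 8) = Σ C(9,k) p^k (1−p)^(9−k) over k:
  k=5: C(9,5)·0.36^5·0.64^4 = 0.1278212
  k=6: C(9,6)·0.36^6·0.64^3 = 0.0479330
  k=7: C(9,7)·0.36^7·0.64^2 = 0.0115553
  k=8: C(9,8)·0.36^8·0.64^1 = 0.0016250
Total = 0.1889344

0.18893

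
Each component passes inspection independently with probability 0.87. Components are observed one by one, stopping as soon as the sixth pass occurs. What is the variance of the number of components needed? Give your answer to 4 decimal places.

1.0305

Y = total components until the sixth success; negative binomial with r=6, p=0.87.
Var(Y) = r(1−p)/p² = 6·0.13 / 0.87² = 1.030519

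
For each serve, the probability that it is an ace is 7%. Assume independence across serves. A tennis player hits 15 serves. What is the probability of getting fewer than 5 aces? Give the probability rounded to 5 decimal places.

0.99722

X ~ Binomial(15, 0.07); P(X ≤ 4) = Σ C(15,k) p^k (1−p)^(15−k) over k:
  k=0: C(15,0)·0.07^0·0.93^15 = 0.3367009
  k=1: C(15,1)·0.07^1·0.93^14 = 0.3801461
  k=2: C(15,2)·0.07^2·0.93^13 = 0.2002920
  k=3: C(15,3)·0.07^3·0.93^12 = 0.0653282
  k=4: C(15,4)·0.07^4·0.93^11 = 0.0147515
Total = 0.9972188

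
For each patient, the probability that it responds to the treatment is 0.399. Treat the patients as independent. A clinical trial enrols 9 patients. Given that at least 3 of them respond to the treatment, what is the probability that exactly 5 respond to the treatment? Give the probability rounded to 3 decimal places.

X ~ Binomial(9, 0.399). Want P(X=5 | X≥3) = P(X=5) / P(X≥3).
P(X=5) = C(9,5)·0.399^5·0.601^4 = 0.16624
P(X≥3) = 1 − 0.01023 − 0.06112 − 0.16232 = 0.76633
Ratio = 0.16624 / 0.76633 = 0.21693

0.217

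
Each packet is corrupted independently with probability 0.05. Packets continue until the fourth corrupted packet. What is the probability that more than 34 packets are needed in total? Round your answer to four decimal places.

0.9119

Needing more than 34 packets ⇔ fewer than 4 successes in the first 34. With X ~ Binomial(34, 0.05), P(Y > 34) = P(X ≤ 3).
  k=0: C(34,0)·0.05^0·0.95^34 = 0.174825
  k=1: C(34,1)·0.05^1·0.95^33 = 0.312844
  k=2: C(34,2)·0.05^2·0.95^32 = 0.271680
  k=3: C(34,3)·0.05^3·0.95^31 = 0.152522
P(X ≤ 3) = 0.911871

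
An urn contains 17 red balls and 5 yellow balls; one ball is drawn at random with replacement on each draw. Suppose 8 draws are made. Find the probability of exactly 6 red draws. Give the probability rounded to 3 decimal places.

0.308

X ~ Binomial(n=8, p=0.772727).
P(X=6) = C(8,6) · p^6 · (1−p)^2
= 28 · 0.21289 · 0.051653 = 0.30790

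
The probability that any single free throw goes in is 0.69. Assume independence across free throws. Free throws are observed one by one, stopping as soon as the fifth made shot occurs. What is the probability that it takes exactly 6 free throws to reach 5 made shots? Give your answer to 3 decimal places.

Y = trial on which the fifth success occurs; negative binomial, r=5, p=0.69.
P(Y=6) = C(5,4) · p^5 · (1−p)^1
= 5 · 0.1564 · 0.31 = 0.24242

0.242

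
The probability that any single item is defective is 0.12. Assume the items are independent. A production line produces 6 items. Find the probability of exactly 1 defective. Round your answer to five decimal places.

0.37997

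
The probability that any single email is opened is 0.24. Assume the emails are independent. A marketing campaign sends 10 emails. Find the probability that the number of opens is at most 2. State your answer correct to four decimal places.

0.5558

X ~ Binomial(10, 0.24); P(X ≤ 2) = Σ C(10,k) p^k (1−p)^(10−k) over k:
  k=0: C(10,0)·0.24^0·0.76^10 = 0.064289
  k=1: C(10,1)·0.24^1·0.76^9 = 0.203018
  k=2: C(10,2)·0.24^2·0.76^8 = 0.288499
Total = 0.555805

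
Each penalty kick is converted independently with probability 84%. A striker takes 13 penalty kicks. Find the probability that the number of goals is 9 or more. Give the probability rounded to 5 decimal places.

0.95618

X ~ Binomial(13, 0.84); P(X ≥ 9) = Σ C(13,k) p^k (1−p)^(13−k) over k:
  k=9: C(13,9)·0.84^9·0.16^4 = 0.0975662
  k=10: C(13,10)·0.84^10·0.16^3 = 0.2048891
  k=11: C(13,11)·0.84^11·0.16^2 = 0.2933639
  k=12: C(13,12)·0.84^12·0.16^1 = 0.2566934
  k=13: C(13,13)·0.84^13·0.16^0 = 0.1036647
Total = 0.9561774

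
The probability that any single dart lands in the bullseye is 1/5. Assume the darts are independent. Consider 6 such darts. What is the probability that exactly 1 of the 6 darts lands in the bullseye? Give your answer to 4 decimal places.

0.3932

X ~ Binomial(n=6, p=0.20).
P(X=1) = C(6,1) · p^1 · (1−p)^5
= 6 · 0.2 · 0.32768 = 0.393216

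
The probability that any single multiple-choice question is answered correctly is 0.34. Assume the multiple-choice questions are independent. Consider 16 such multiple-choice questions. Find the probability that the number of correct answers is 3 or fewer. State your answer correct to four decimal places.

0.1525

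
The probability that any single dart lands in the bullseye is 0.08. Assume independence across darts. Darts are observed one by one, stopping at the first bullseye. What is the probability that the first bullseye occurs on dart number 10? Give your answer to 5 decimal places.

0.03777

Geometric (trials to first success), p = 0.08.
P(Y = 10) = (1−p)^9 · p = 0.47216 · 0.08 = 0.0377729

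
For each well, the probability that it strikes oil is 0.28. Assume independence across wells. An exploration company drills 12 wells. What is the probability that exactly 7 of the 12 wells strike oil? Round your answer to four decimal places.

X ~ Binomial(n=12, p=0.28).
P(X=7) = C(12,7) · p^7 · (1−p)^5
= 792 · 0.00013493 · 0.19349 = 0.020677

0.0207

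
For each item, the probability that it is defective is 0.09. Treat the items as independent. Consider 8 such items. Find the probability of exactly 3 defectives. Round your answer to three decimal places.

X ~ Binomial(n=8, p=0.09).
P(X=3) = C(8,3) · p^3 · (1−p)^5
= 56 · 0.000729 · 0.62403 = 0.02548

0.025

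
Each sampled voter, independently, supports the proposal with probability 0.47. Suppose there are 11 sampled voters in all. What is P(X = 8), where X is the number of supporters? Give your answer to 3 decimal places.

0.058

X ~ Binomial(n=11, p=0.47).
P(X=8) = C(11,8) · p^8 · (1−p)^3
= 165 · 0.0023811 · 0.14888 = 0.05849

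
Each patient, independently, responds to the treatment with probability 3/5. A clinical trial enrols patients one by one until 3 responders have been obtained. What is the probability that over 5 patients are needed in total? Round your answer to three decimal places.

0.317

Needing more than 5 patients ⇔ fewer than 3 successes in the first 5. With X ~ Binomial(5, 0.60), P(Y > 5) = P(X ≤ 2).
  k=0: C(5,0)·0.60^0·0.40^5 = 0.01024
  k=1: C(5,1)·0.60^1·0.40^4 = 0.07680
  k=2: C(5,2)·0.60^2·0.40^3 = 0.23040
P(X ≤ 2) = 0.31744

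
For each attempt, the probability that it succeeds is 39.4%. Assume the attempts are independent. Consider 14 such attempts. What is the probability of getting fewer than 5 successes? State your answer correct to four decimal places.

0.2950

X ~ Binomial(14, 0.394); P(X ≤ 4) = Σ C(14,k) p^k (1−p)^(14−k) over k:
  k=0: C(14,0)·0.394^0·0.606^14 = 0.000901
  k=1: C(14,1)·0.394^1·0.606^13 = 0.008199
  k=2: C(14,2)·0.394^2·0.606^12 = 0.034650
  k=3: C(14,3)·0.394^3·0.606^11 = 0.090113
  k=4: C(14,4)·0.394^4·0.606^10 = 0.161118
Total = 0.294982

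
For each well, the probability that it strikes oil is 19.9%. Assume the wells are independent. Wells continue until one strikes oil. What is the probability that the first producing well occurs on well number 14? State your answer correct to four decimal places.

0.0111

Geometric (trials to first success), p = 0.199.
P(Y = 14) = (1−p)^13 · p = 0.055876 · 0.199 = 0.011119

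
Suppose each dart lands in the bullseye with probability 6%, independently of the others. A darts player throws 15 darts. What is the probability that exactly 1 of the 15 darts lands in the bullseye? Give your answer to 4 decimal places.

X ~ Binomial(n=15, p=0.06).
P(X=1) = C(15,1) · p^1 · (1−p)^14
= 15 · 0.06 · 0.42052 = 0.378471

0.3785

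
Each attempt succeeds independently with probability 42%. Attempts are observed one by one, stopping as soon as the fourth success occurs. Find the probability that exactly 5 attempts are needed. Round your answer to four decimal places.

0.0722

Y = trial on which the fourth success occurs; negative binomial, r=4, p=0.42.
P(Y=5) = C(4,3) · p^4 · (1−p)^1
= 4 · 0.031117 · 0.58 = 0.072191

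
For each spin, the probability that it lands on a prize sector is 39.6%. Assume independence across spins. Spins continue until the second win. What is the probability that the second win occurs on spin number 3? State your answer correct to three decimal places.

0.189

Y = trial on which the second success occurs; negative binomial, r=2, p=0.396.
P(Y=3) = C(2,1) · p^2 · (1−p)^1
= 2 · 0.15682 · 0.604 = 0.18943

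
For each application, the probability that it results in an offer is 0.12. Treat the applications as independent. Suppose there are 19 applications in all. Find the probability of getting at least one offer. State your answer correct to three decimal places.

P(at least one) = 1 − P(none) = 1 − (1 − 0.12)^19
= 1 − 0.08814 = 0.91186

0.912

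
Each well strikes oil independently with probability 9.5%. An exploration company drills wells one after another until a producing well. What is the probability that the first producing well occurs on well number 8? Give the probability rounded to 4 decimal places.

0.0472

Geometric (trials to first success), p = 0.095.
P(Y = 8) = (1−p)^7 · p = 0.49721 · 0.095 = 0.047235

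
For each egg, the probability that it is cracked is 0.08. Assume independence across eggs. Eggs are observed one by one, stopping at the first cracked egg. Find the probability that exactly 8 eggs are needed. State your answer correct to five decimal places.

Geometric (trials to first success), p = 0.08.
P(Y = 8) = (1−p)^7 · p = 0.55785 · 0.08 = 0.0446277

0.04463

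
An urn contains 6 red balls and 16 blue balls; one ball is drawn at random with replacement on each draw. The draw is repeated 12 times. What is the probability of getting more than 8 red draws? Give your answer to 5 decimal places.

0.00079

X ~ Binomial(12, 0.272727); P(X ≥ 9) = Σ C(12,k) p^k (1−p)^(12−k) over k:
  k=9: C(12,9)·0.272727^9·0.727273^3 = 0.0007064
  k=10: C(12,10)·0.272727^10·0.727273^2 = 0.0000795
  k=11: C(12,11)·0.272727^11·0.727273^1 = 0.0000054
  k=12: C(12,12)·0.272727^12·0.727273^0 = 0.0000002
Total = 0.0007915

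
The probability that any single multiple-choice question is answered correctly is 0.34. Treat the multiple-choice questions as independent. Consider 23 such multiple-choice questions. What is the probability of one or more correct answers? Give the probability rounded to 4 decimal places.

0.9999

P(at least one) = 1 − P(none) = 1 − (1 − 0.34)^23
= 1 − 0.000071 = 0.999929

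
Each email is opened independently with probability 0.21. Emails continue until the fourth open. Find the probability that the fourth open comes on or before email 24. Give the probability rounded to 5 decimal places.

Finishing within 24 emails ⇔ at least 4 successes in the first 24. With X ~ Binomial(24, 0.21), P(Y ≤ 24) = 1 − P(X ≤ 3).
  k=0: C(24,0)·0.21^0·0.79^24 = 0.0034918
  k=1: C(24,1)·0.21^1·0.79^23 = 0.0222768
  k=2: C(24,2)·0.21^2·0.79^22 = 0.0680995
  k=3: C(24,3)·0.21^3·0.79^21 = 0.1327508
1 − 0.2266190 = 0.7733810

0.77338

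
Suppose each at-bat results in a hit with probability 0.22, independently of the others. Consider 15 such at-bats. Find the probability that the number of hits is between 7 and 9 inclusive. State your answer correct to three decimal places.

X ~ Binomial(15, 0.22); P(7 ≤ X ≤ 9) = Σ C(15,k) p^k (1−p)^(15−k) over k:
  k=7: C(15,7)·0.22^7·0.78^8 = 0.02199
  k=8: C(15,8)·0.22^8·0.78^7 = 0.00620
  k=9: C(15,9)·0.22^9·0.78^6 = 0.00136
Total = 0.02956

0.030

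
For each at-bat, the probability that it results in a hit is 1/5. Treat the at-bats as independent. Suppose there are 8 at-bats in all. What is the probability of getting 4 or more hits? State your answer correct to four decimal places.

X ~ Binomial(8, 0.20); P(X ≥ 4) = Σ C(8,k) p^k (1−p)^(8−k) over k:
  k=4: C(8,4)·0.20^4·0.80^4 = 0.045875
  k=5: C(8,5)·0.20^5·0.80^3 = 0.009175
  k=6: C(8,6)·0.20^6·0.80^2 = 0.001147
  k=7: C(8,7)·0.20^7·0.80^1 = 0.000082
  k=8: C(8,8)·0.20^8·0.80^0 = 0.000003
Total = 0.056282

0.0563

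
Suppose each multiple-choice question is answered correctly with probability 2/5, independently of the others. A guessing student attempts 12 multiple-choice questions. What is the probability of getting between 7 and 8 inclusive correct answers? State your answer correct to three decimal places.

X ~ Binomial(12, 0.40); P(7 ≤ X ≤ 8) = Σ C(12,k) p^k (1−p)^(12−k) over k:
  k=7: C(12,7)·0.40^7·0.60^5 = 0.10090
  k=8: C(12,8)·0.40^8·0.60^4 = 0.04204
Total = 0.14295

0.143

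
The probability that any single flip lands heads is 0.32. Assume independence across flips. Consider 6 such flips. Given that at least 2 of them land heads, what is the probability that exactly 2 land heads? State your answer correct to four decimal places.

0.5280

X ~ Binomial(6, 0.32). Want P(X=2 | X≥2) = P(X=2) / P(X≥2).
P(X=2) = C(6,2)·0.32^2·0.68^4 = 0.328418
P(X≥2) = 1 − 0.098867 − 0.279155 = 0.621977
Ratio = 0.328418 / 0.621977 = 0.528022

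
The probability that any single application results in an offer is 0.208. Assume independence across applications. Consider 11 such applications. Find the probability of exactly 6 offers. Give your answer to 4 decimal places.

0.0117

X ~ Binomial(n=11, p=0.208).
P(X=6) = C(11,6) · p^6 · (1−p)^5
= 462 · 8.098e-05 · 0.31162 = 0.011659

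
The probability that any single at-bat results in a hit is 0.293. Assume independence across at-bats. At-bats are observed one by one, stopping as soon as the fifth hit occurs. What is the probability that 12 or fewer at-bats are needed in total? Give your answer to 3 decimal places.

0.258

Finishing within 12 at-bats ⇔ at least 5 successes in the first 12. With X ~ Binomial(12, 0.293), P(Y ≤ 12) = 1 − P(X ≤ 4).
  k=0: C(12,0)·0.293^0·0.707^12 = 0.01560
  k=1: C(12,1)·0.293^1·0.707^11 = 0.07756
  k=2: C(12,2)·0.293^2·0.707^10 = 0.17680
  k=3: C(12,3)·0.293^3·0.707^9 = 0.24423
  k=4: C(12,4)·0.293^4·0.707^8 = 0.22774
1 − 0.74192 = 0.25808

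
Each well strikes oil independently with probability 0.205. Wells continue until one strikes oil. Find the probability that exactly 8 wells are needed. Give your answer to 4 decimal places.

0.0411

Geometric (trials to first success), p = 0.205.
P(Y = 8) = (1−p)^7 · p = 0.20071 · 0.205 = 0.041146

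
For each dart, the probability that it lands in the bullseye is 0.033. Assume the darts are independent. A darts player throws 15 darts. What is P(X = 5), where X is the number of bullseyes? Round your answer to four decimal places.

0.0001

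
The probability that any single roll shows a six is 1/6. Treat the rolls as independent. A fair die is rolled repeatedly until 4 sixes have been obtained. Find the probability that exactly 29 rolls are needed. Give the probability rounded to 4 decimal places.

0.0265

Y = trial on which the fourth success occurs; negative binomial, r=4, p=0.166667.
P(Y=29) = C(28,3) · p^4 · (1−p)^25
= 3276 · 0.0007716 · 0.010483 = 0.026498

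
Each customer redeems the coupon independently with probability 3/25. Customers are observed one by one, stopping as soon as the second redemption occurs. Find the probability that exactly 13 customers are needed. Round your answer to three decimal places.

Y = trial on which the second success occurs; negative binomial, r=2, p=0.12.
P(Y=13) = C(12,1) · p^2 · (1−p)^11
= 12 · 0.0144 · 0.24508 = 0.04235

0.042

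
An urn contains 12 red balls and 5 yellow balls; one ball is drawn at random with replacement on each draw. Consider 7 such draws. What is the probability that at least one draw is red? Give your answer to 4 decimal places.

0.9998

P(at least one) = 1 − P(none) = 1 − (1 − 0.705882)^7
= 1 − 0.000190 = 0.999810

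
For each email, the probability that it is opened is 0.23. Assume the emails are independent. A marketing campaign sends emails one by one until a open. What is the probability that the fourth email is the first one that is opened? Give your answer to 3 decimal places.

Geometric (trials to first success), p = 0.23.
P(Y = 4) = (1−p)^3 · p = 0.45653 · 0.23 = 0.10500

0.105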